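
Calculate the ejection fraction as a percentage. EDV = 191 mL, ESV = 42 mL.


SV = EDV - ESV = 191 - 42 = 149 mL
EF = SV/EDV * 100 = 149/191 * 100
EF = 78.01%


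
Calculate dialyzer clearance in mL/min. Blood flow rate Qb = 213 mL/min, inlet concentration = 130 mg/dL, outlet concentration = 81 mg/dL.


K = Qb * (Cb_in - Cb_out) / Cb_in
K = 213 * (130 - 81) / 130
K = 80.28 mL/min


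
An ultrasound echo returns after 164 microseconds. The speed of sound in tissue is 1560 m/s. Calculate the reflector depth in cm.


depth = c * t / 2
t = 164 us = 1.6400e-04 s
depth = 1560 * 1.6400e-04 / 2
depth = 0.12792 m = 12.792 cm


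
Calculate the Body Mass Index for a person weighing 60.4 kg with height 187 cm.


BMI = weight / height^2
height = 187 cm = 1.87 m
BMI = 60.4 / 1.87^2
BMI = 17.27 kg/m^2


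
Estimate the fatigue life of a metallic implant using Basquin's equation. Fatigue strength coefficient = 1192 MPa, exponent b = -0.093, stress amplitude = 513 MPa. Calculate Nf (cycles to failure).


sigma_a = sigma_f' * (2Nf)^b
2Nf = (sigma_a/sigma_f')^(1/b)
2Nf = (513/1192)^(1/-0.093)
2Nf = 8653.5114
Nf = 4327


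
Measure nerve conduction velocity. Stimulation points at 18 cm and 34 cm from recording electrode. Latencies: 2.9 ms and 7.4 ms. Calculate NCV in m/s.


Distance = (34 - 18) / 100 = 0.16 m
dt = (7.4 - 2.9) / 1000 = 0.0045 s
NCV = dist / dt = 35.56 m/s


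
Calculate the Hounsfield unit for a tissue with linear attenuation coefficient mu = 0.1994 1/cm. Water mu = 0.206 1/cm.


HU = ((mu_tissue - mu_water) / mu_water) * 1000
HU = ((0.1994 - 0.206) / 0.206) * 1000
HU = -32.04


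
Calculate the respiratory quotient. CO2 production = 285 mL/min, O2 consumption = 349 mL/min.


RQ = VCO2 / VO2
RQ = 285 / 349
RQ = 0.8166


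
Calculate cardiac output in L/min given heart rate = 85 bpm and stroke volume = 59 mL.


CO = HR * SV
CO = 85 * 59 / 1000
CO = 5.015 L/min


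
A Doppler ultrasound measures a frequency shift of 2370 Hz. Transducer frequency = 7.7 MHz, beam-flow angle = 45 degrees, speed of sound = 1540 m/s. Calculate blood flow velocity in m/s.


v = fd * c / (2 * f0 * cos(theta))
v = 2370 * 1540 / (2 * 7.7000e+06 * cos(45))
v = 0.3352 m/s


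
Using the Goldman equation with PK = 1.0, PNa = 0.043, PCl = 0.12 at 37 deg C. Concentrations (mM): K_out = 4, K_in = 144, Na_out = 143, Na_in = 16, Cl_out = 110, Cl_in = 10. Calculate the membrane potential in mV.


Vm = (RT/F)*ln((PK*Ko + PNa*Nao + PCl*Cli)/(PK*Ki + PNa*Nai + PCl*Clo))
Numer = 11.349, Denom = 157.888
Vm = -70.36 mV


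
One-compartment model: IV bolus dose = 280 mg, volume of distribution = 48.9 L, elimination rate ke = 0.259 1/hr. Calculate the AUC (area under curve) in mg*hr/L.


C0 = Dose/Vd = 280/48.9 = 5.72597 mg/L
AUC = C0/ke = 5.72597/0.259
AUC = 22.11 mg*hr/L


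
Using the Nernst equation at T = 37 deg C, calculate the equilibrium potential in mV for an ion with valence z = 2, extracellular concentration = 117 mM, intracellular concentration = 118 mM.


E = (RT/(zF)) * ln(C_out/C_in)
T = 37 + 273.15 = 310.15 K
E = (8.314 * 310.15 / (2 * 96485)) * ln(117/118)
E = -0.1137 mV


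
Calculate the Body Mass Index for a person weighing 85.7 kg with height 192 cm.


BMI = weight / height^2
height = 192 cm = 1.92 m
BMI = 85.7 / 1.92^2
BMI = 23.25 kg/m^2


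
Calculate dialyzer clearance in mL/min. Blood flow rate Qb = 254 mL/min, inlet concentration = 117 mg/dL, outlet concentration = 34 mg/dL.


K = Qb * (Cb_in - Cb_out) / Cb_in
K = 254 * (117 - 34) / 117
K = 180.2 mL/min


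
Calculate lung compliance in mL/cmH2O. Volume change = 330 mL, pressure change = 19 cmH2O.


C = dV / dP
C = 330 / 19
C = 17.37 mL/cmH2O


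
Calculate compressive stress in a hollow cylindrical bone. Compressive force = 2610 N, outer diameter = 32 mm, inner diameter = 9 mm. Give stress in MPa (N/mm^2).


A = pi*(r_o^2 - r_i^2)
r_o = 16 mm, r_i = 4.5 mm
A = 740.63 mm^2
sigma = F/A = 2610 / 740.63
sigma = 3.524 MPa


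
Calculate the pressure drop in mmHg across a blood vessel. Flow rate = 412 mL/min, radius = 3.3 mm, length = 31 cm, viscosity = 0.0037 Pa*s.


dP = 8*mu*L*Q / (pi*r^4)
Q = 412 mL/min = 6.86667e-06 m^3/s
dP = 169.12 Pa = 169.12 / 133.322 mmHg = 1.269 mmHg


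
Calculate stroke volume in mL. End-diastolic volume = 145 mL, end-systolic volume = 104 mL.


SV = EDV - ESV
SV = 145 - 104
SV = 41 mL


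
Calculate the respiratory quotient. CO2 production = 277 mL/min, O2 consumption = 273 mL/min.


RQ = VCO2 / VO2
RQ = 277 / 273
RQ = 1.015


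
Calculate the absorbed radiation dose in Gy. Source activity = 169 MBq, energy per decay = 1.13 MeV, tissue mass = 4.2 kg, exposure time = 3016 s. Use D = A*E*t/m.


A = 169 MBq = 1.6900e+08 Bq
E = 1.13 MeV = 1.81026e-13 J
D = A*E*t/m = 1.6900e+08*1.81026e-13*3016/4.2
D = 0.02197 Gy


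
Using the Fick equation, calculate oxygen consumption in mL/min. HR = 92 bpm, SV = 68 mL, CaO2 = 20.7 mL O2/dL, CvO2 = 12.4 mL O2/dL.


CO = HR*SV = 92*68/1000 = 6.256 L/min
a-v O2 diff = 20.7 - 12.4 = 8.3 mL/dL
VO2 = CO * (CaO2-CvO2) * 10 dL/L
VO2 = 6.256 * 8.3 * 10
VO2 = 519.2 mL/min


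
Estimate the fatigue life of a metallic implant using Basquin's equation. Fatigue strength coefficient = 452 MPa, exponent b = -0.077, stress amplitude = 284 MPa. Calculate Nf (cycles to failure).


sigma_a = sigma_f' * (2Nf)^b
2Nf = (sigma_a/sigma_f')^(1/b)
2Nf = (284/452)^(1/-0.077)
2Nf = 417.86904
Nf = 208.9


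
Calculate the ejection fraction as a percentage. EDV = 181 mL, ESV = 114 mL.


SV = EDV - ESV = 181 - 114 = 67 mL
EF = SV/EDV * 100 = 67/181 * 100
EF = 37.02%


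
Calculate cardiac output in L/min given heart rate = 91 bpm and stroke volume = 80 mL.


CO = HR * SV
CO = 91 * 80 / 1000
CO = 7.28 L/min


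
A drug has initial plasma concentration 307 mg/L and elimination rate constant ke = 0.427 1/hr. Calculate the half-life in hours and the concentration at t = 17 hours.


t_half = ln(2) / ke = 0.693147 / 0.427 = 1.623 hr
C(t) = C0 * exp(-ke*t) = 307 * exp(-0.427*17)
C(17) = 0.2161 mg/L


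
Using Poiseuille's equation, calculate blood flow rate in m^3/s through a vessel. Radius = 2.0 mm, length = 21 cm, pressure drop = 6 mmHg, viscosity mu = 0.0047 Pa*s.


Q = pi*r^4*dP / (8*mu*L)
r = 0.002 m, L = 0.21 m
dP = 6 mmHg = 799.932 Pa
Q = 5.0923e-06 m^3/s


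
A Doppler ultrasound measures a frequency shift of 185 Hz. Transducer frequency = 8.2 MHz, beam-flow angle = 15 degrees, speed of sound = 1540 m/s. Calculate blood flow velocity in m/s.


v = fd * c / (2 * f0 * cos(theta))
v = 185 * 1540 / (2 * 8.2000e+06 * cos(15))
v = 0.01798 m/s


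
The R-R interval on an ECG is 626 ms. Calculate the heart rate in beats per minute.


HR = 60 / RR_interval(s)
RR = 626 ms = 0.626 s
HR = 60 / 0.626 = 95.85 bpm


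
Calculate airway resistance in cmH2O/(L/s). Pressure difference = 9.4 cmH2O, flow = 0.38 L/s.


R = dP / flow
R = 9.4 / 0.38
R = 24.74 cmH2O/(L/s)


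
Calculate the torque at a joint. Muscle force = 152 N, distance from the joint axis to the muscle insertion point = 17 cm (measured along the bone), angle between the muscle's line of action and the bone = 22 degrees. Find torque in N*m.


Torque = F * d * sin(theta)   (moment arm = d*sin(theta))
d = 17 cm = 0.17 m
Torque = 152 * 0.17 * sin(22)
Torque = 9.68 N*m


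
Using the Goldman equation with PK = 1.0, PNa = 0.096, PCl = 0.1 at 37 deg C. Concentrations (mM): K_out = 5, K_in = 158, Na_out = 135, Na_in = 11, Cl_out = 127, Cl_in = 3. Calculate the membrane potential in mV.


Vm = (RT/F)*ln((PK*Ko + PNa*Nao + PCl*Cli)/(PK*Ki + PNa*Nai + PCl*Clo))
Numer = 18.26, Denom = 171.756
Vm = -59.9 mV


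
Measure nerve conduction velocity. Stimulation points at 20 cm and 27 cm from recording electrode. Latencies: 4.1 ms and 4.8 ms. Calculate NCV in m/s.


Distance = (27 - 20) / 100 = 0.07 m
dt = (4.8 - 4.1) / 1000 = 7.0000e-04 s
NCV = dist / dt = 100 m/s


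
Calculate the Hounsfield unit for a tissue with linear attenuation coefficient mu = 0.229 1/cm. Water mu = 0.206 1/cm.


HU = ((mu_tissue - mu_water) / mu_water) * 1000
HU = ((0.229 - 0.206) / 0.206) * 1000
HU = 111.7


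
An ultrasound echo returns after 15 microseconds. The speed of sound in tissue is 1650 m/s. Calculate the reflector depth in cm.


depth = c * t / 2
t = 15 us = 1.5000e-05 s
depth = 1650 * 1.5000e-05 / 2
depth = 0.012375 m = 1.2375 cm


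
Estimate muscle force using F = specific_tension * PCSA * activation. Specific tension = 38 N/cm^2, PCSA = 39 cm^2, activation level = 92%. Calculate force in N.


F = sigma * PCSA * activation
F = 38 * 39 * 0.92
F = 1363 N


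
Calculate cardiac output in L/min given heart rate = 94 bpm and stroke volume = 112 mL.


CO = HR * SV
CO = 94 * 112 / 1000
CO = 10.53 L/min


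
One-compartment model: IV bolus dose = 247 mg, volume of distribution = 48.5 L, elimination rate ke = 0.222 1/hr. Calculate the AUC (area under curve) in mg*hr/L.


C0 = Dose/Vd = 247/48.5 = 5.09278 mg/L
AUC = C0/ke = 5.09278/0.222
AUC = 22.94 mg*hr/L


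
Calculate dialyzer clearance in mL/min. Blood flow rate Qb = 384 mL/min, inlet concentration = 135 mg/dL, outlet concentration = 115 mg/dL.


K = Qb * (Cb_in - Cb_out) / Cb_in
K = 384 * (135 - 115) / 135
K = 56.89 mL/min


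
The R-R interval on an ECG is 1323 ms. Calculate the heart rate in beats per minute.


HR = 60 / RR_interval(s)
RR = 1323 ms = 1.323 s
HR = 60 / 1.323 = 45.35 bpm


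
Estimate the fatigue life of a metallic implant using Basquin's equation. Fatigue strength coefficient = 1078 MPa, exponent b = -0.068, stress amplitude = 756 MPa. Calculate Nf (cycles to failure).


sigma_a = sigma_f' * (2Nf)^b
2Nf = (sigma_a/sigma_f')^(1/b)
2Nf = (756/1078)^(1/-0.068)
2Nf = 184.55756
Nf = 92.28


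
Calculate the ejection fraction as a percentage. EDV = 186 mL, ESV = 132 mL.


SV = EDV - ESV = 186 - 132 = 54 mL
EF = SV/EDV * 100 = 54/186 * 100
EF = 29.03%


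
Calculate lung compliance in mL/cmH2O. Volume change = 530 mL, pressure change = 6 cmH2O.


C = dV / dP
C = 530 / 6
C = 88.33 mL/cmH2O


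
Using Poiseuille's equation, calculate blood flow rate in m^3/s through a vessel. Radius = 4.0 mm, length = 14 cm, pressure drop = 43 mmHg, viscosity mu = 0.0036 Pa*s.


Q = pi*r^4*dP / (8*mu*L)
r = 0.004 m, L = 0.14 m
dP = 43 mmHg = 5732.846 Pa
Q = 0.001144 m^3/s


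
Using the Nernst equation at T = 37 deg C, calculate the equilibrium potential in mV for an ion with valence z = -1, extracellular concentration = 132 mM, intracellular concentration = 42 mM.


E = (RT/(zF)) * ln(C_out/C_in)
T = 37 + 273.15 = 310.15 K
E = (8.314 * 310.15 / (-1 * 96485)) * ln(132/42)
E = -30.6 mV


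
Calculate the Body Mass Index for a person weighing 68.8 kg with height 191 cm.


BMI = weight / height^2
height = 191 cm = 1.91 m
BMI = 68.8 / 1.91^2
BMI = 18.86 kg/m^2


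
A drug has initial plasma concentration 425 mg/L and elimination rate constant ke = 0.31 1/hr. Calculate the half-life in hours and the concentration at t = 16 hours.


t_half = ln(2) / ke = 0.693147 / 0.31 = 2.236 hr
C(t) = C0 * exp(-ke*t) = 425 * exp(-0.31*16)
C(16) = 2.98 mg/L


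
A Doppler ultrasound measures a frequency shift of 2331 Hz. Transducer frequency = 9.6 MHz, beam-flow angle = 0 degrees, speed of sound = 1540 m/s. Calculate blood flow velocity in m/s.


v = fd * c / (2 * f0 * cos(theta))
v = 2331 * 1540 / (2 * 9.6000e+06 * cos(0))
v = 0.187 m/s


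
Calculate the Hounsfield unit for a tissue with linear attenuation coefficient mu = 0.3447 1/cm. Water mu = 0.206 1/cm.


HU = ((mu_tissue - mu_water) / mu_water) * 1000
HU = ((0.3447 - 0.206) / 0.206) * 1000
HU = 673.3


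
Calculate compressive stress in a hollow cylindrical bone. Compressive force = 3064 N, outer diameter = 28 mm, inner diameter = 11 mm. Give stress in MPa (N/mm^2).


A = pi*(r_o^2 - r_i^2)
r_o = 14 mm, r_i = 5.5 mm
A = 520.719 mm^2
sigma = F/A = 3064 / 520.719
sigma = 5.884 MPa


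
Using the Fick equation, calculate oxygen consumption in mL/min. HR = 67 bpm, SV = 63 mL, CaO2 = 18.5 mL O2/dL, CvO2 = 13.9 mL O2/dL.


CO = HR*SV = 67*63/1000 = 4.221 L/min
a-v O2 diff = 18.5 - 13.9 = 4.6 mL/dL
VO2 = CO * (CaO2-CvO2) * 10 dL/L
VO2 = 4.221 * 4.6 * 10
VO2 = 194.2 mL/min


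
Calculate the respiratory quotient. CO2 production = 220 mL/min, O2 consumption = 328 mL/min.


RQ = VCO2 / VO2
RQ = 220 / 328
RQ = 0.6707


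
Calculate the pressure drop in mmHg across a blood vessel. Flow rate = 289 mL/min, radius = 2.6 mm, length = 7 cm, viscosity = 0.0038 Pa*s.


dP = 8*mu*L*Q / (pi*r^4)
Q = 289 mL/min = 4.81667e-06 m^3/s
dP = 71.3962 Pa = 71.3962 / 133.322 mmHg = 0.5355 mmHg


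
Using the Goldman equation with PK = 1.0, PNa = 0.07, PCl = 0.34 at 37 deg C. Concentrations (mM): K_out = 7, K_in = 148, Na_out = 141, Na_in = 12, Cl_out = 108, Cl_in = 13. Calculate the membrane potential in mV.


Vm = (RT/F)*ln((PK*Ko + PNa*Nao + PCl*Cli)/(PK*Ki + PNa*Nai + PCl*Clo))
Numer = 21.29, Denom = 185.56
Vm = -57.86 mV


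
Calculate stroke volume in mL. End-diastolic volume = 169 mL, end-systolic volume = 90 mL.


SV = EDV - ESV
SV = 169 - 90
SV = 79 mL


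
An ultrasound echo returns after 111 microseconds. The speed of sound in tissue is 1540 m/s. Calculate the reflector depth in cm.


depth = c * t / 2
t = 111 us = 1.1100e-04 s
depth = 1540 * 1.1100e-04 / 2
depth = 0.08547 m = 8.547 cm


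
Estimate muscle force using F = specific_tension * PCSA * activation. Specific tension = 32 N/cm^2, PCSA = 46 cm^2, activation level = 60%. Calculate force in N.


F = sigma * PCSA * activation
F = 32 * 46 * 0.6
F = 883.2 N


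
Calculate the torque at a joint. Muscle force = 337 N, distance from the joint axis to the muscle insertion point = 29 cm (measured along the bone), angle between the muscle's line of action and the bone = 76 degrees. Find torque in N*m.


Torque = F * d * sin(theta)   (moment arm = d*sin(theta))
d = 29 cm = 0.29 m
Torque = 337 * 0.29 * sin(76)
Torque = 94.83 N*m


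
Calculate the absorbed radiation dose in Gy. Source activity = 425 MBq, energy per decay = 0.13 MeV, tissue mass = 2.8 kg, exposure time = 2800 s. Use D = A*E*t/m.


A = 425 MBq = 4.2500e+08 Bq
E = 0.13 MeV = 2.0826e-14 J
D = A*E*t/m = 4.2500e+08*2.0826e-14*2800/2.8
D = 0.008851 Gy


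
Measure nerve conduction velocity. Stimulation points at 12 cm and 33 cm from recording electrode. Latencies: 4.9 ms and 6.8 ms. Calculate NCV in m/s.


Distance = (33 - 12) / 100 = 0.21 m
dt = (6.8 - 4.9) / 1000 = 0.0019 s
NCV = dist / dt = 110.5 m/s


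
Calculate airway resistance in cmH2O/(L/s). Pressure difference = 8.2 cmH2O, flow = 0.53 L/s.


R = dP / flow
R = 8.2 / 0.53
R = 15.47 cmH2O/(L/s)


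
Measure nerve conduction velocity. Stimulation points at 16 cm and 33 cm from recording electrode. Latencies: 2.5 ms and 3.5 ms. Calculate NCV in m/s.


Distance = (33 - 16) / 100 = 0.17 m
dt = (3.5 - 2.5) / 1000 = 0.001 s
NCV = dist / dt = 170 m/s


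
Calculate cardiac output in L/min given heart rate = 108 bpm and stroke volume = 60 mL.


CO = HR * SV
CO = 108 * 60 / 1000
CO = 6.48 L/min


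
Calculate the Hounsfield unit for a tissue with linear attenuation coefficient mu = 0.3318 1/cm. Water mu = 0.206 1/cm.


HU = ((mu_tissue - mu_water) / mu_water) * 1000
HU = ((0.3318 - 0.206) / 0.206) * 1000
HU = 610.7


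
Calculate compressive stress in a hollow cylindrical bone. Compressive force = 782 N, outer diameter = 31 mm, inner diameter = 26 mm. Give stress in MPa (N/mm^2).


A = pi*(r_o^2 - r_i^2)
r_o = 15.5 mm, r_i = 13 mm
A = 223.838 mm^2
sigma = F/A = 782 / 223.838
sigma = 3.494 MPa


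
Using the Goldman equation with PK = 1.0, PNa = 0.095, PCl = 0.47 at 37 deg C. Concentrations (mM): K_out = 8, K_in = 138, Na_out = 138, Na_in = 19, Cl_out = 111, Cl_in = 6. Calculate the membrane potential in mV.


Vm = (RT/F)*ln((PK*Ko + PNa*Nao + PCl*Cli)/(PK*Ki + PNa*Nai + PCl*Clo))
Numer = 23.93, Denom = 191.975
Vm = -55.65 mV


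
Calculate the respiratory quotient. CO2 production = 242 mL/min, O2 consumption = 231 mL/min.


RQ = VCO2 / VO2
RQ = 242 / 231
RQ = 1.048


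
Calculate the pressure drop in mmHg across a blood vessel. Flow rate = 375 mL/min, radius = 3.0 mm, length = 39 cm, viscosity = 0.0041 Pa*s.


dP = 8*mu*L*Q / (pi*r^4)
Q = 375 mL/min = 6.25e-06 m^3/s
dP = 314.184 Pa = 314.184 / 133.322 mmHg = 2.357 mmHg


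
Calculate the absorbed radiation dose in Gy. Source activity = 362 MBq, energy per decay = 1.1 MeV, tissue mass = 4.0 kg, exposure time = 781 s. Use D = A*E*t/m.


A = 362 MBq = 3.6200e+08 Bq
E = 1.1 MeV = 1.7622e-13 J
D = A*E*t/m = 3.6200e+08*1.7622e-13*781/4.0
D = 0.01246 Gy


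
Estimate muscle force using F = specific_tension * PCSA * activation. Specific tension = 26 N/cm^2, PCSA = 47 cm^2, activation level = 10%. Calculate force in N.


F = sigma * PCSA * activation
F = 26 * 47 * 0.1
F = 122.2 N


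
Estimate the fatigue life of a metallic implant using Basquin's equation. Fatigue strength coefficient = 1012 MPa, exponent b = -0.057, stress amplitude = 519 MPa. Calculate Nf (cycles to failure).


sigma_a = sigma_f' * (2Nf)^b
2Nf = (sigma_a/sigma_f')^(1/b)
2Nf = (519/1012)^(1/-0.057)
2Nf = 122447.54
Nf = 6.122e+04


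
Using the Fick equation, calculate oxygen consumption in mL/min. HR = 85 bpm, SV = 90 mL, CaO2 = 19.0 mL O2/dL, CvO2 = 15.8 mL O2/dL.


CO = HR*SV = 85*90/1000 = 7.65 L/min
a-v O2 diff = 19.0 - 15.8 = 3.2 mL/dL
VO2 = CO * (CaO2-CvO2) * 10 dL/L
VO2 = 7.65 * 3.2 * 10
VO2 = 244.8 mL/min


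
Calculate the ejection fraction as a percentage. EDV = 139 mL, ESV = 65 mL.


SV = EDV - ESV = 139 - 65 = 74 mL
EF = SV/EDV * 100 = 74/139 * 100
EF = 53.24%


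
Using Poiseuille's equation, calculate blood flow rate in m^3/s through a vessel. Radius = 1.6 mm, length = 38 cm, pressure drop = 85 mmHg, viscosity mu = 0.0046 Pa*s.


Q = pi*r^4*dP / (8*mu*L)
r = 0.0016 m, L = 0.38 m
dP = 85 mmHg = 11332.37 Pa
Q = 1.6685e-05 m^3/s


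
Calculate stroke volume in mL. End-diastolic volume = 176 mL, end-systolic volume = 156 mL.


SV = EDV - ESV
SV = 176 - 156
SV = 20 mL


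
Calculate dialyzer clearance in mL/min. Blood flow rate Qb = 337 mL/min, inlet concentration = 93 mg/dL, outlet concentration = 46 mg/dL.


K = Qb * (Cb_in - Cb_out) / Cb_in
K = 337 * (93 - 46) / 93
K = 170.3 mL/min


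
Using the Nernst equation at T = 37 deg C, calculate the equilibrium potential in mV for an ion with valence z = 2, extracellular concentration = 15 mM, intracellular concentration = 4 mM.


E = (RT/(zF)) * ln(C_out/C_in)
T = 37 + 273.15 = 310.15 K
E = (8.314 * 310.15 / (2 * 96485)) * ln(15/4)
E = 17.66 mV


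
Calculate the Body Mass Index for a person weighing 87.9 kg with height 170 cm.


BMI = weight / height^2
height = 170 cm = 1.7 m
BMI = 87.9 / 1.7^2
BMI = 30.42 kg/m^2


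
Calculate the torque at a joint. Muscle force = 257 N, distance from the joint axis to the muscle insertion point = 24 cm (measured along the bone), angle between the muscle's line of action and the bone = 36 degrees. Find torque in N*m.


Torque = F * d * sin(theta)   (moment arm = d*sin(theta))
d = 24 cm = 0.24 m
Torque = 257 * 0.24 * sin(36)
Torque = 36.25 N*m


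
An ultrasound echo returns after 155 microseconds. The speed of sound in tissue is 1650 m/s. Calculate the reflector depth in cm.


depth = c * t / 2
t = 155 us = 1.5500e-04 s
depth = 1650 * 1.5500e-04 / 2
depth = 0.127875 m = 12.7875 cm


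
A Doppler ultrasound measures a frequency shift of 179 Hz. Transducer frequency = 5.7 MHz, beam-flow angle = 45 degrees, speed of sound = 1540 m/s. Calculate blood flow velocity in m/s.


v = fd * c / (2 * f0 * cos(theta))
v = 179 * 1540 / (2 * 5.7000e+06 * cos(45))
v = 0.0342 m/s


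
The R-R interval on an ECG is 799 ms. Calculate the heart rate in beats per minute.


HR = 60 / RR_interval(s)
RR = 799 ms = 0.799 s
HR = 60 / 0.799 = 75.09 bpm


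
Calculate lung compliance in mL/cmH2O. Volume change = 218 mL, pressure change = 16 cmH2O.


C = dV / dP
C = 218 / 16
C = 13.62 mL/cmH2O


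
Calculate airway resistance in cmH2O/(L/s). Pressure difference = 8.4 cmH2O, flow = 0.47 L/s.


R = dP / flow
R = 8.4 / 0.47
R = 17.87 cmH2O/(L/s)


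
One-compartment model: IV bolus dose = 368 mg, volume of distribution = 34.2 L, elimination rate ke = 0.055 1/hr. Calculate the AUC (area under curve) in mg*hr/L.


C0 = Dose/Vd = 368/34.2 = 10.7602 mg/L
AUC = C0/ke = 10.7602/0.055
AUC = 195.6 mg*hr/L


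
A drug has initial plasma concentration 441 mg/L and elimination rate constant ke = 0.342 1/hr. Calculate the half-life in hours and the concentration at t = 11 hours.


t_half = ln(2) / ke = 0.693147 / 0.342 = 2.027 hr
C(t) = C0 * exp(-ke*t) = 441 * exp(-0.342*11)
C(11) = 10.25 mg/L


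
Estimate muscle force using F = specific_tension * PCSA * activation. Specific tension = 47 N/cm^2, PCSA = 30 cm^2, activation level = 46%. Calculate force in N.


F = sigma * PCSA * activation
F = 47 * 30 * 0.46
F = 648.6 N


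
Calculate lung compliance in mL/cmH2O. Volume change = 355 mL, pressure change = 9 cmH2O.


C = dV / dP
C = 355 / 9
C = 39.44 mL/cmH2O


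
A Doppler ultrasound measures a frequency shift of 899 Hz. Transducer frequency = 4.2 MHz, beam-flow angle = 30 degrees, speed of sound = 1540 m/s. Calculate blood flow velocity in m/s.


v = fd * c / (2 * f0 * cos(theta))
v = 899 * 1540 / (2 * 4.2000e+06 * cos(30))
v = 0.1903 m/s


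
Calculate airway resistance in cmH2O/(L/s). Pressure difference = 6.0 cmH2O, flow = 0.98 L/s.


R = dP / flow
R = 6.0 / 0.98
R = 6.122 cmH2O/(L/s)


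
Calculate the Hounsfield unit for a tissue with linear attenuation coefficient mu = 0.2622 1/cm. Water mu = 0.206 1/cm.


HU = ((mu_tissue - mu_water) / mu_water) * 1000
HU = ((0.2622 - 0.206) / 0.206) * 1000
HU = 272.8


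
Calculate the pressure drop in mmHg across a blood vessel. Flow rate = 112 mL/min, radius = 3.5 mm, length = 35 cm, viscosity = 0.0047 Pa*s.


dP = 8*mu*L*Q / (pi*r^4)
Q = 112 mL/min = 1.86667e-06 m^3/s
dP = 52.1076 Pa = 52.1076 / 133.322 mmHg = 0.3908 mmHg


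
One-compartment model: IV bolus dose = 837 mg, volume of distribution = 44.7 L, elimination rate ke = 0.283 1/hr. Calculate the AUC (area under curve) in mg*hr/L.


C0 = Dose/Vd = 837/44.7 = 18.7248 mg/L
AUC = C0/ke = 18.7248/0.283
AUC = 66.17 mg*hr/L


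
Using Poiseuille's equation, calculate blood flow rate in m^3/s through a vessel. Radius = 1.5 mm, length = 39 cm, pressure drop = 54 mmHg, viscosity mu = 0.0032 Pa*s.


Q = pi*r^4*dP / (8*mu*L)
r = 0.0015 m, L = 0.39 m
dP = 54 mmHg = 7199.388 Pa
Q = 1.1468e-05 m^3/s


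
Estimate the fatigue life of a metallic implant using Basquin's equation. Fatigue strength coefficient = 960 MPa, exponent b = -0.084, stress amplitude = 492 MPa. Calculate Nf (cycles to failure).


sigma_a = sigma_f' * (2Nf)^b
2Nf = (sigma_a/sigma_f')^(1/b)
2Nf = (492/960)^(1/-0.084)
2Nf = 2857.7574
Nf = 1429


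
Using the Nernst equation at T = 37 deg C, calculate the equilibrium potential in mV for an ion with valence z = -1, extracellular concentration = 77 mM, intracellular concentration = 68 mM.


E = (RT/(zF)) * ln(C_out/C_in)
T = 37 + 273.15 = 310.15 K
E = (8.314 * 310.15 / (-1 * 96485)) * ln(77/68)
E = -3.322 mV


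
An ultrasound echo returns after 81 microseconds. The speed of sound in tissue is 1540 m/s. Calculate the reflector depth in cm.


depth = c * t / 2
t = 81 us = 8.1000e-05 s
depth = 1540 * 8.1000e-05 / 2
depth = 0.06237 m = 6.237 cm


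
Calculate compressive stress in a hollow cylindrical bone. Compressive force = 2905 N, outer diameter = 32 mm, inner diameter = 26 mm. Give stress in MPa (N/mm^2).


A = pi*(r_o^2 - r_i^2)
r_o = 16 mm, r_i = 13 mm
A = 273.319 mm^2
sigma = F/A = 2905 / 273.319
sigma = 10.63 MPa


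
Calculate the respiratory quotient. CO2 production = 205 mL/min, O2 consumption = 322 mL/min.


RQ = VCO2 / VO2
RQ = 205 / 322
RQ = 0.6366


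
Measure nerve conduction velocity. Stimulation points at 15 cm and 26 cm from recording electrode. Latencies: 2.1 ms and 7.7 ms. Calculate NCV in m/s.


Distance = (26 - 15) / 100 = 0.11 m
dt = (7.7 - 2.1) / 1000 = 0.0056 s
NCV = dist / dt = 19.64 m/s


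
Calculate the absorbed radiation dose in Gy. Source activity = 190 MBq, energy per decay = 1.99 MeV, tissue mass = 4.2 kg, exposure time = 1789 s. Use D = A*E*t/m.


A = 190 MBq = 1.9000e+08 Bq
E = 1.99 MeV = 3.18798e-13 J
D = A*E*t/m = 1.9000e+08*3.18798e-13*1789/4.2
D = 0.0258 Gy


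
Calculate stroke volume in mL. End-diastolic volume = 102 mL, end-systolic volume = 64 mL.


SV = EDV - ESV
SV = 102 - 64
SV = 38 mL


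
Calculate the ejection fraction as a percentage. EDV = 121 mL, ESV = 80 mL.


SV = EDV - ESV = 121 - 80 = 41 mL
EF = SV/EDV * 100 = 41/121 * 100
EF = 33.88%


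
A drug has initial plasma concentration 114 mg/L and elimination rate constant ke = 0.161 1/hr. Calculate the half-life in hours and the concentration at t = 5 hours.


t_half = ln(2) / ke = 0.693147 / 0.161 = 4.305 hr
C(t) = C0 * exp(-ke*t) = 114 * exp(-0.161*5)
C(5) = 50.97 mg/L


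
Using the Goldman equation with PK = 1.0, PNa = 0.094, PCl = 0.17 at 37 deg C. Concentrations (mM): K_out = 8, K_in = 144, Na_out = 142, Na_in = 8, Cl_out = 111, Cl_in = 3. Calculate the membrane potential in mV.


Vm = (RT/F)*ln((PK*Ko + PNa*Nao + PCl*Cli)/(PK*Ki + PNa*Nai + PCl*Clo))
Numer = 21.858, Denom = 163.622
Vm = -53.8 mV


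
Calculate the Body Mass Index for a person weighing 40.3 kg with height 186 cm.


BMI = weight / height^2
height = 186 cm = 1.86 m
BMI = 40.3 / 1.86^2
BMI = 11.65 kg/m^2


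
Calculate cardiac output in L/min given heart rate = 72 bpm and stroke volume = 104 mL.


CO = HR * SV
CO = 72 * 104 / 1000
CO = 7.488 L/min


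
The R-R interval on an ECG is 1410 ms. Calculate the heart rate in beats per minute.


HR = 60 / RR_interval(s)
RR = 1410 ms = 1.41 s
HR = 60 / 1.41 = 42.55 bpm


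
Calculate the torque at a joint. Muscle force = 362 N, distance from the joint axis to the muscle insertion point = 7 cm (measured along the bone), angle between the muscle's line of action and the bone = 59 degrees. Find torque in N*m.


Torque = F * d * sin(theta)   (moment arm = d*sin(theta))
d = 7 cm = 0.07 m
Torque = 362 * 0.07 * sin(59)
Torque = 21.72 N*m


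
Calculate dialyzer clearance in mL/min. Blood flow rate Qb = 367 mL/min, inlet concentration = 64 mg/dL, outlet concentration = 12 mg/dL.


K = Qb * (Cb_in - Cb_out) / Cb_in
K = 367 * (64 - 12) / 64
K = 298.2 mL/min


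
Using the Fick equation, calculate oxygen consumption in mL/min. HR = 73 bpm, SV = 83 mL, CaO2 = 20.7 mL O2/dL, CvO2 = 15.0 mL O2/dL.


CO = HR*SV = 73*83/1000 = 6.059 L/min
a-v O2 diff = 20.7 - 15.0 = 5.7 mL/dL
VO2 = CO * (CaO2-CvO2) * 10 dL/L
VO2 = 6.059 * 5.7 * 10
VO2 = 345.4 mL/min


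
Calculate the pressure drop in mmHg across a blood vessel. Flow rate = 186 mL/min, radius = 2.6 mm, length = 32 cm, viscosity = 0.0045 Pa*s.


dP = 8*mu*L*Q / (pi*r^4)
Q = 186 mL/min = 3.1e-06 m^3/s
dP = 248.754 Pa = 248.754 / 133.322 mmHg = 1.866 mmHg


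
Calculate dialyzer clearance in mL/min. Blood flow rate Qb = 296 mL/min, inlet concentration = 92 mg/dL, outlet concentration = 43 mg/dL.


K = Qb * (Cb_in - Cb_out) / Cb_in
K = 296 * (92 - 43) / 92
K = 157.7 mL/min


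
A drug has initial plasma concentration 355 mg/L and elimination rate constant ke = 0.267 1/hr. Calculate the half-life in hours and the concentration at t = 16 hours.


t_half = ln(2) / ke = 0.693147 / 0.267 = 2.596 hr
C(t) = C0 * exp(-ke*t) = 355 * exp(-0.267*16)
C(16) = 4.954 mg/L


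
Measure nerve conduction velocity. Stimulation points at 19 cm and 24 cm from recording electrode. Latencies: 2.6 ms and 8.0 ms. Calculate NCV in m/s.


Distance = (24 - 19) / 100 = 0.05 m
dt = (8.0 - 2.6) / 1000 = 0.0054 s
NCV = dist / dt = 9.259 m/s


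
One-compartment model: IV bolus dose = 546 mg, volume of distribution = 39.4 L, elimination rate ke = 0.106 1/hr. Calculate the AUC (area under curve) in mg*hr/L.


C0 = Dose/Vd = 546/39.4 = 13.8579 mg/L
AUC = C0/ke = 13.8579/0.106
AUC = 130.7 mg*hr/L


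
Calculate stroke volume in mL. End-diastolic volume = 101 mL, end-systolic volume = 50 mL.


SV = EDV - ESV
SV = 101 - 50
SV = 51 mL


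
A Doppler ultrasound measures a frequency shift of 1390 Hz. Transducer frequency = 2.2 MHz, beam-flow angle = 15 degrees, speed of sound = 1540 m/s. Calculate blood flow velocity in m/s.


v = fd * c / (2 * f0 * cos(theta))
v = 1390 * 1540 / (2 * 2.2000e+06 * cos(15))
v = 0.5037 m/s


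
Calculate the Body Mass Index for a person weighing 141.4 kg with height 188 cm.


BMI = weight / height^2
height = 188 cm = 1.88 m
BMI = 141.4 / 1.88^2
BMI = 40.01 kg/m^2


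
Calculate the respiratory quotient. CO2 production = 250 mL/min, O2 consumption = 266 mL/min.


RQ = VCO2 / VO2
RQ = 250 / 266
RQ = 0.9398


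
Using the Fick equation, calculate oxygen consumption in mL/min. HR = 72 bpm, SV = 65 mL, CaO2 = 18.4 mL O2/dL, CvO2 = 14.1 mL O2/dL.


CO = HR*SV = 72*65/1000 = 4.68 L/min
a-v O2 diff = 18.4 - 14.1 = 4.3 mL/dL
VO2 = CO * (CaO2-CvO2) * 10 dL/L
VO2 = 4.68 * 4.3 * 10
VO2 = 201.2 mL/min


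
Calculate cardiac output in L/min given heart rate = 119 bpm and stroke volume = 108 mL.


CO = HR * SV
CO = 119 * 108 / 1000
CO = 12.85 L/min


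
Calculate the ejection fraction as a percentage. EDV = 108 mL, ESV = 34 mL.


SV = EDV - ESV = 108 - 34 = 74 mL
EF = SV/EDV * 100 = 74/108 * 100
EF = 68.52%


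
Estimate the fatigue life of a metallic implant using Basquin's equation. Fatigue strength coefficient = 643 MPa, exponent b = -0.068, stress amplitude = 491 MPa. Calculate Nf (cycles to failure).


sigma_a = sigma_f' * (2Nf)^b
2Nf = (sigma_a/sigma_f')^(1/b)
2Nf = (491/643)^(1/-0.068)
2Nf = 52.782793
Nf = 26.39


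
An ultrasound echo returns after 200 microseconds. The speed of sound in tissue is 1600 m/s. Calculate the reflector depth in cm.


depth = c * t / 2
t = 200 us = 2.0000e-04 s
depth = 1600 * 2.0000e-04 / 2
depth = 0.16 m = 16 cm


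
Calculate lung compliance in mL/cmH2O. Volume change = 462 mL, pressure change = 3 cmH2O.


C = dV / dP
C = 462 / 3
C = 154 mL/cmH2O


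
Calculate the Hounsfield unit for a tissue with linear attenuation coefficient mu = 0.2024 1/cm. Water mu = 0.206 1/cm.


HU = ((mu_tissue - mu_water) / mu_water) * 1000
HU = ((0.2024 - 0.206) / 0.206) * 1000
HU = -17.48


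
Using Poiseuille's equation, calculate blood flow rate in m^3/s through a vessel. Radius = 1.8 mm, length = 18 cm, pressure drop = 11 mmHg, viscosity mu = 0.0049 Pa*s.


Q = pi*r^4*dP / (8*mu*L)
r = 0.0018 m, L = 0.18 m
dP = 11 mmHg = 1466.542 Pa
Q = 6.8545e-06 m^3/s


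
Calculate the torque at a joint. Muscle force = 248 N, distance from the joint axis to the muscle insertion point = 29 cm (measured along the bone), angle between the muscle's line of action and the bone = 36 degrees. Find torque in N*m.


Torque = F * d * sin(theta)   (moment arm = d*sin(theta))
d = 29 cm = 0.29 m
Torque = 248 * 0.29 * sin(36)
Torque = 42.27 N*m


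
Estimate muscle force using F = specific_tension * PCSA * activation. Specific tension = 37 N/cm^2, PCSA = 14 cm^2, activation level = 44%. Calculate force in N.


F = sigma * PCSA * activation
F = 37 * 14 * 0.44
F = 227.9 N


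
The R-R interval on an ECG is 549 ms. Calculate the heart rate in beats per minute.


HR = 60 / RR_interval(s)
RR = 549 ms = 0.549 s
HR = 60 / 0.549 = 109.3 bpm


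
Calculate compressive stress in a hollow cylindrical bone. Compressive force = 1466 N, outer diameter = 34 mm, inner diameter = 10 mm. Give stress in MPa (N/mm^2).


A = pi*(r_o^2 - r_i^2)
r_o = 17 mm, r_i = 5 mm
A = 829.38 mm^2
sigma = F/A = 1466 / 829.38
sigma = 1.768 MPa


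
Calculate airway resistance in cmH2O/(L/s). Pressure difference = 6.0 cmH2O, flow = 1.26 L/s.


R = dP / flow
R = 6.0 / 1.26
R = 4.762 cmH2O/(L/s)


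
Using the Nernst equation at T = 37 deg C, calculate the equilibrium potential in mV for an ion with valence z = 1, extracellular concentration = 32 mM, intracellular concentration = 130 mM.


E = (RT/(zF)) * ln(C_out/C_in)
T = 37 + 273.15 = 310.15 K
E = (8.314 * 310.15 / (1 * 96485)) * ln(32/130)
E = -37.46 mV


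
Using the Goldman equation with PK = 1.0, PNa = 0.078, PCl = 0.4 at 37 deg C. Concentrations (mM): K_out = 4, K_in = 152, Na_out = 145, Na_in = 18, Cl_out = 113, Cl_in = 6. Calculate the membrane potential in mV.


Vm = (RT/F)*ln((PK*Ko + PNa*Nao + PCl*Cli)/(PK*Ki + PNa*Nai + PCl*Clo))
Numer = 17.71, Denom = 198.604
Vm = -64.6 mV


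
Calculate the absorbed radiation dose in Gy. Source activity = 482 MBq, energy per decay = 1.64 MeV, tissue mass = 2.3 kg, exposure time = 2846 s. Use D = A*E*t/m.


A = 482 MBq = 4.8200e+08 Bq
E = 1.64 MeV = 2.62728e-13 J
D = A*E*t/m = 4.8200e+08*2.62728e-13*2846/2.3
D = 0.1567 Gy


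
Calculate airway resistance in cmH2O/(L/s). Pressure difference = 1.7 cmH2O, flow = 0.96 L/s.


R = dP / flow
R = 1.7 / 0.96
R = 1.771 cmH2O/(L/s)


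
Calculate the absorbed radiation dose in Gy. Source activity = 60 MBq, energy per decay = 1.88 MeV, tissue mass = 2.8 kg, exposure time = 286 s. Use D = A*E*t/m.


A = 60 MBq = 6.0000e+07 Bq
E = 1.88 MeV = 3.01176e-13 J
D = A*E*t/m = 6.0000e+07*3.01176e-13*286/2.8
D = 0.001846 Gy


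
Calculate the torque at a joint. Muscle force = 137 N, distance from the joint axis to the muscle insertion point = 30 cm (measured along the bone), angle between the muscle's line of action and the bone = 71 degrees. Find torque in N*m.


Torque = F * d * sin(theta)   (moment arm = d*sin(theta))
d = 30 cm = 0.3 m
Torque = 137 * 0.3 * sin(71)
Torque = 38.86 N*m


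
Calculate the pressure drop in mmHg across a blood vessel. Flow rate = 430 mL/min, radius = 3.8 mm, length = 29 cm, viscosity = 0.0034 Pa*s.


dP = 8*mu*L*Q / (pi*r^4)
Q = 430 mL/min = 7.16667e-06 m^3/s
dP = 86.2979 Pa = 86.2979 / 133.322 mmHg = 0.6473 mmHg


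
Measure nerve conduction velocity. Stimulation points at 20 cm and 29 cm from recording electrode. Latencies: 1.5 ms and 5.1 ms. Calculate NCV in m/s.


Distance = (29 - 20) / 100 = 0.09 m
dt = (5.1 - 1.5) / 1000 = 0.0036 s
NCV = dist / dt = 25 m/s


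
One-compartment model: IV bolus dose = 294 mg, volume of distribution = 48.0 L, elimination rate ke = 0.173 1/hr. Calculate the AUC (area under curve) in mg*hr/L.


C0 = Dose/Vd = 294/48.0 = 6.125 mg/L
AUC = C0/ke = 6.125/0.173
AUC = 35.4 mg*hr/L


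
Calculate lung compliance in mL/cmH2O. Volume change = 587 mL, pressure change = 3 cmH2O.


C = dV / dP
C = 587 / 3
C = 195.7 mL/cmH2O


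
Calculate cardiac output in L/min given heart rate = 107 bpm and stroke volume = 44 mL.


CO = HR * SV
CO = 107 * 44 / 1000
CO = 4.708 L/min


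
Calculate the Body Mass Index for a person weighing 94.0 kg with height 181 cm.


BMI = weight / height^2
height = 181 cm = 1.81 m
BMI = 94.0 / 1.81^2
BMI = 28.69 kg/m^2


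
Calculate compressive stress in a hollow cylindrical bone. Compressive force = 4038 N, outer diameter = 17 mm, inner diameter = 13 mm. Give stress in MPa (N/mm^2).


A = pi*(r_o^2 - r_i^2)
r_o = 8.5 mm, r_i = 6.5 mm
A = 94.2478 mm^2
sigma = F/A = 4038 / 94.2478
sigma = 42.84 MPa


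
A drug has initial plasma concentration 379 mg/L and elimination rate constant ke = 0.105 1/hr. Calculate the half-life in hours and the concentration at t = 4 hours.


t_half = ln(2) / ke = 0.693147 / 0.105 = 6.601 hr
C(t) = C0 * exp(-ke*t) = 379 * exp(-0.105*4)
C(4) = 249 mg/L


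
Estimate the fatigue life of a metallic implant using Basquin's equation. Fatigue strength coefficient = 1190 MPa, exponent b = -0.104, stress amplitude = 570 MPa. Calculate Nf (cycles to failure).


sigma_a = sigma_f' * (2Nf)^b
2Nf = (sigma_a/sigma_f')^(1/b)
2Nf = (570/1190)^(1/-0.104)
2Nf = 1185.1416
Nf = 592.6


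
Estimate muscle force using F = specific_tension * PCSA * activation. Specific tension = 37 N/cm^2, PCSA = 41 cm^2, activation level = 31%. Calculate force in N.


F = sigma * PCSA * activation
F = 37 * 41 * 0.31
F = 470.3 N


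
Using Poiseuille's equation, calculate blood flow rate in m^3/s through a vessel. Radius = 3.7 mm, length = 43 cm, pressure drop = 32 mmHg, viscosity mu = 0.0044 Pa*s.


Q = pi*r^4*dP / (8*mu*L)
r = 0.0037 m, L = 0.43 m
dP = 32 mmHg = 4266.304 Pa
Q = 1.6596e-04 m^3/s


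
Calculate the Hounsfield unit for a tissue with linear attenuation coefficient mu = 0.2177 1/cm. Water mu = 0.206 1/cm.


HU = ((mu_tissue - mu_water) / mu_water) * 1000
HU = ((0.2177 - 0.206) / 0.206) * 1000
HU = 56.8


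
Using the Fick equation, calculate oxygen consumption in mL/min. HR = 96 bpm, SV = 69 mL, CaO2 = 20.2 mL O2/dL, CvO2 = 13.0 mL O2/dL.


CO = HR*SV = 96*69/1000 = 6.624 L/min
a-v O2 diff = 20.2 - 13.0 = 7.2 mL/dL
VO2 = CO * (CaO2-CvO2) * 10 dL/L
VO2 = 6.624 * 7.2 * 10
VO2 = 476.9 mL/min


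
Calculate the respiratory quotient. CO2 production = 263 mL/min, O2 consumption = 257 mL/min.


RQ = VCO2 / VO2
RQ = 263 / 257
RQ = 1.023


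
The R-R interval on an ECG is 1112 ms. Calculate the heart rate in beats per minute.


HR = 60 / RR_interval(s)
RR = 1112 ms = 1.112 s
HR = 60 / 1.112 = 53.96 bpm


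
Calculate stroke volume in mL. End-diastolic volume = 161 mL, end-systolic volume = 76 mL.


SV = EDV - ESV
SV = 161 - 76
SV = 85 mL


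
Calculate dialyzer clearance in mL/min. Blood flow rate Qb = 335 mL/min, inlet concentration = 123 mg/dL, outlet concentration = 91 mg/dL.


K = Qb * (Cb_in - Cb_out) / Cb_in
K = 335 * (123 - 91) / 123
K = 87.15 mL/min


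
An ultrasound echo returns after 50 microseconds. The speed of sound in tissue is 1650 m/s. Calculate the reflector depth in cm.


depth = c * t / 2
t = 50 us = 5.0000e-05 s
depth = 1650 * 5.0000e-05 / 2
depth = 0.04125 m = 4.125 cm


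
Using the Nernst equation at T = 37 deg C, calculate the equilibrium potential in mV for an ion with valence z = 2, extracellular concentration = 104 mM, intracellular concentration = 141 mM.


E = (RT/(zF)) * ln(C_out/C_in)
T = 37 + 273.15 = 310.15 K
E = (8.314 * 310.15 / (2 * 96485)) * ln(104/141)
E = -4.067 mV


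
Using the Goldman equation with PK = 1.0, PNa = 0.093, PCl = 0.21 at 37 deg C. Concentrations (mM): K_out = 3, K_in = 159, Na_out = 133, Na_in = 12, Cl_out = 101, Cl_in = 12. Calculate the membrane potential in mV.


Vm = (RT/F)*ln((PK*Ko + PNa*Nao + PCl*Cli)/(PK*Ki + PNa*Nai + PCl*Clo))
Numer = 17.889, Denom = 181.326
Vm = -61.9 mV


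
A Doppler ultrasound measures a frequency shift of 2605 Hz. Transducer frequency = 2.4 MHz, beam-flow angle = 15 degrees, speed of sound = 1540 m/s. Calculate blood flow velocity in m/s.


v = fd * c / (2 * f0 * cos(theta))
v = 2605 * 1540 / (2 * 2.4000e+06 * cos(15))
v = 0.8653 m/s


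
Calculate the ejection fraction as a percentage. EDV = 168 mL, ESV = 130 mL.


SV = EDV - ESV = 168 - 130 = 38 mL
EF = SV/EDV * 100 = 38/168 * 100
EF = 22.62%


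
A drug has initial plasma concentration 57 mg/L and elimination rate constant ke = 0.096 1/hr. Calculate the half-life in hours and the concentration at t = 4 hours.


t_half = ln(2) / ke = 0.693147 / 0.096 = 7.22 hr
C(t) = C0 * exp(-ke*t) = 57 * exp(-0.096*4)
C(4) = 38.82 mg/L


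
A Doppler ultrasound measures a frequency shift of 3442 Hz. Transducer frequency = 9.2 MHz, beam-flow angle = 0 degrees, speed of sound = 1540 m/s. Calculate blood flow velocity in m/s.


v = fd * c / (2 * f0 * cos(theta))
v = 3442 * 1540 / (2 * 9.2000e+06 * cos(0))
v = 0.2881 m/s
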